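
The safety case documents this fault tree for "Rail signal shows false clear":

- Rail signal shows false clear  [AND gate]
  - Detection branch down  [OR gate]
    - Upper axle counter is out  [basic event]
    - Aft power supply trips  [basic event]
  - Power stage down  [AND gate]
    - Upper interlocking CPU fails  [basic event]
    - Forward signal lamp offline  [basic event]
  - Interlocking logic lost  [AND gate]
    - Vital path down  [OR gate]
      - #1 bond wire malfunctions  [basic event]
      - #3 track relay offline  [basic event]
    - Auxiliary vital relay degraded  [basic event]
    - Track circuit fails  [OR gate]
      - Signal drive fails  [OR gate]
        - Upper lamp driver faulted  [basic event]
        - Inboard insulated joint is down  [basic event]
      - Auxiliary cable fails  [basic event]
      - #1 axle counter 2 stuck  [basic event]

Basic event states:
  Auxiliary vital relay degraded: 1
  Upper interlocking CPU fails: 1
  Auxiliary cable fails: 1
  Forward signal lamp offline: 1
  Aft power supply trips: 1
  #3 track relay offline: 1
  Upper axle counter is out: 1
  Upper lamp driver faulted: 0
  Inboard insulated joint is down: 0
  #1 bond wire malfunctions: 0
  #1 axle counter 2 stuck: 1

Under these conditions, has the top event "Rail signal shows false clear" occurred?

Detection branch down [OR]: Upper axle counter is out=occurs, Aft power supply trips=occurs → at least one input occurs → occurs.
Power stage down [AND]: Upper interlocking CPU fails=occurs, Forward signal lamp offline=occurs → all inputs occur → occurs.
Vital path down [OR]: #1 bond wire malfunctions=not, #3 track relay offline=occurs → at least one input occurs → occurs.
Signal drive fails [OR]: Upper lamp driver faulted=not, Inboard insulated joint is down=not → no input occurs → does not occur.
Track circuit fails [OR]: Signal drive fails=not, Auxiliary cable fails=occurs, #1 axle counter 2 stuck=occurs → at least one input occurs → occurs.
Interlocking logic lost [AND]: Vital path down=occurs, Auxiliary vital relay degraded=occurs, Track circuit fails=occurs → all inputs occur → occurs.
Rail signal shows false clear [AND]: Detection branch down=occurs, Power stage down=occurs, Interlocking logic lost=occurs → all inputs occur → occurs.

Yes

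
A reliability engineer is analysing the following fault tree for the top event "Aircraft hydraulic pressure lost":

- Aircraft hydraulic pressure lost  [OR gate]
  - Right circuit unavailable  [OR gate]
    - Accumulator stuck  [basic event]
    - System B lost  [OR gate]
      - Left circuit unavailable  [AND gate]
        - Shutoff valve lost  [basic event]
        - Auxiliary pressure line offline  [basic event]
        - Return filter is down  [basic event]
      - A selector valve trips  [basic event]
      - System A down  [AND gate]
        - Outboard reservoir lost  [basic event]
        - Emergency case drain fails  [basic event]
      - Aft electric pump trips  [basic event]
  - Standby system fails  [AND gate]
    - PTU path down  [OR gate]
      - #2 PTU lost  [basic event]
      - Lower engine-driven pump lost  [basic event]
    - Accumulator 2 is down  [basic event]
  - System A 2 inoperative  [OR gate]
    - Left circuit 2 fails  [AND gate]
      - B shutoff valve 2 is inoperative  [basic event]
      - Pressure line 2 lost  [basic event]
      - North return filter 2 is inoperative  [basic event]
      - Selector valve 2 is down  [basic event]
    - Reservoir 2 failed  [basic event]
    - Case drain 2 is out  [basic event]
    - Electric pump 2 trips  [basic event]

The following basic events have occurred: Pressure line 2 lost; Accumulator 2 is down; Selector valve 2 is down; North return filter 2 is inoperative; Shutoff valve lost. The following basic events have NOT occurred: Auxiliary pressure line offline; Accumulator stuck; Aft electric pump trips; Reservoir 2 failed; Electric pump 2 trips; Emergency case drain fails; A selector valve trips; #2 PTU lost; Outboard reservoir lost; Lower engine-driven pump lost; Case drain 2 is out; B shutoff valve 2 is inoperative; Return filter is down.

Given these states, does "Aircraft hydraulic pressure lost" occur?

No

Left circuit unavailable [AND]: Shutoff valve lost=occurs, Auxiliary pressure line offline=not, Return filter is down=not → not all inputs occur → does not occur.
System A down [AND]: Outboard reservoir lost=not, Emergency case drain fails=not → not all inputs occur → does not occur.
System B lost [OR]: Left circuit unavailable=not, A selector valve trips=not, System A down=not, Aft electric pump trips=not → no input occurs → does not occur.
Right circuit unavailable [OR]: Accumulator stuck=not, System B lost=not → no input occurs → does not occur.
PTU path down [OR]: #2 PTU lost=not, Lower engine-driven pump lost=not → no input occurs → does not occur.
Standby system fails [AND]: PTU path down=not, Accumulator 2 is down=occurs → not all inputs occur → does not occur.
Left circuit 2 fails [AND]: B shutoff valve 2 is inoperative=not, Pressure line 2 lost=occurs, North return filter 2 is inoperative=occurs, Selector valve 2 is down=occurs → not all inputs occur → does not occur.
System A 2 inoperative [OR]: Left circuit 2 fails=not, Reservoir 2 failed=not, Case drain 2 is out=not, Electric pump 2 trips=not → no input occurs → does not occur.
Aircraft hydraulic pressure lost [OR]: Right circuit unavailable=not, Standby system fails=not, System A 2 inoperative=not → no input occurs → does not occur.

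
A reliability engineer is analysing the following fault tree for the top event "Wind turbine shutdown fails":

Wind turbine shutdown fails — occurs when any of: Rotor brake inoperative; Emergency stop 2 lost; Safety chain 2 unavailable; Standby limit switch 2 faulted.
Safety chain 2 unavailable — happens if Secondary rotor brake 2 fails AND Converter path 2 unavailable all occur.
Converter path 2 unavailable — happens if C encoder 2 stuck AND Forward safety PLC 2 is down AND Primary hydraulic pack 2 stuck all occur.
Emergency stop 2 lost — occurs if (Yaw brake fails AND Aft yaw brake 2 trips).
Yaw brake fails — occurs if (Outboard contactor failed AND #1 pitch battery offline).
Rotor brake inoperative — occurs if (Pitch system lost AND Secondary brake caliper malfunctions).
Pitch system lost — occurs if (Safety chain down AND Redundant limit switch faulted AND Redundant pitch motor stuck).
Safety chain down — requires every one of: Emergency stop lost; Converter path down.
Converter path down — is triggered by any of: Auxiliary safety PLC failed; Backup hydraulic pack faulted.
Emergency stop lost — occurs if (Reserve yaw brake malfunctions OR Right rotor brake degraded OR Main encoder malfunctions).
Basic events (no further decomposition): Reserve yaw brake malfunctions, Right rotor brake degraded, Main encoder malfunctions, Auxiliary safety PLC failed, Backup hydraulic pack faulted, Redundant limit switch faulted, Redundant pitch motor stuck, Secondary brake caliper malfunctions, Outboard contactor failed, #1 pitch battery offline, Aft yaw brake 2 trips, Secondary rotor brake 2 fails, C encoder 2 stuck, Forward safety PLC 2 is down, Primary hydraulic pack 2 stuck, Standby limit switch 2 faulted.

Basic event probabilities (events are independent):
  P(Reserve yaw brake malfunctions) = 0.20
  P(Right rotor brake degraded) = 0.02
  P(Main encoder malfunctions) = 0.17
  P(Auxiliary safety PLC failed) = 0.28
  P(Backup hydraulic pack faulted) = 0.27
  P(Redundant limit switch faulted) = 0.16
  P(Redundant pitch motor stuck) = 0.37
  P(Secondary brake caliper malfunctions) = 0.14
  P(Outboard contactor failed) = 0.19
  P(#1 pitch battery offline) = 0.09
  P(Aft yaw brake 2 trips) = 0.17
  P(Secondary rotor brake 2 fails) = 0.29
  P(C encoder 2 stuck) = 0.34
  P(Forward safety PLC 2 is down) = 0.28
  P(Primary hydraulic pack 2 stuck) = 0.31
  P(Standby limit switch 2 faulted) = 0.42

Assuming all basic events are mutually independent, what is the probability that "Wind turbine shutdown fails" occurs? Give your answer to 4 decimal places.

P(Emergency stop lost) [OR] = 1 − (1−0.20) × (1−0.02) × (1−0.17) = 0.349280
P(Converter path down) [OR] = 1 − (1−0.28) × (1−0.27) = 0.474400
P(Safety chain down) [AND] = 0.349280 × 0.474400 = 0.165698
P(Pitch system lost) [AND] = 0.165698 × 0.16 × 0.37 = 0.009809
P(Rotor brake inoperative) [AND] = 0.009809 × 0.14 = 0.001373
P(Yaw brake fails) [AND] = 0.19 × 0.09 = 0.017100
P(Emergency stop 2 lost) [AND] = 0.017100 × 0.17 = 0.002907
P(Converter path 2 unavailable) [AND] = 0.34 × 0.28 × 0.31 = 0.029512
P(Safety chain 2 unavailable) [AND] = 0.29 × 0.029512 = 0.008558
P(Wind turbine shutdown fails) [OR] = 1 − (1−0.001373) × (1−0.002907) × (1−0.008558) × (1−0.42) = 0.427423
Rounded to 4 decimal places: P(Wind turbine shutdown fails) ≈ 0.4274.

0.4274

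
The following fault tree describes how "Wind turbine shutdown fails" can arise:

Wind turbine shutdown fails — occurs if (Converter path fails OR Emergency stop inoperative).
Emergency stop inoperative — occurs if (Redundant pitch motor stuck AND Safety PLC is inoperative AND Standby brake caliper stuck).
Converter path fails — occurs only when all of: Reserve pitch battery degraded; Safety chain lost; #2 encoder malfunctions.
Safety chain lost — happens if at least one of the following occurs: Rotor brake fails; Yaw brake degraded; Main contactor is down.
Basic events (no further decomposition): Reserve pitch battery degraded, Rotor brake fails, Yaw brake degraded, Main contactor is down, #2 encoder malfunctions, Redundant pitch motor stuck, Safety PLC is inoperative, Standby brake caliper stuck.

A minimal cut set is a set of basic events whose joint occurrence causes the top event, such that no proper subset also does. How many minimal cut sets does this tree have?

4

Safety chain lost [OR]: union of children's cut sets → 3 cut set(s).
Converter path fails [AND]: one cut set from each child combined → 1 × 3 × 1 = 3 cut set(s).
Emergency stop inoperative [AND]: one cut set from each child combined → 1 × 1 × 1 = 1 cut set(s).
Wind turbine shutdown fails [OR]: union of children's cut sets → 4 cut set(s).
Minimal cut sets: {#2 encoder malfunctions, Reserve pitch battery degraded, Rotor brake fails}; {#2 encoder malfunctions, Reserve pitch battery degraded, Yaw brake degraded}; {#2 encoder malfunctions, Main contactor is down, Reserve pitch battery degraded}; {Redundant pitch motor stuck, Safety PLC is inoperative, Standby brake caliper stuck}.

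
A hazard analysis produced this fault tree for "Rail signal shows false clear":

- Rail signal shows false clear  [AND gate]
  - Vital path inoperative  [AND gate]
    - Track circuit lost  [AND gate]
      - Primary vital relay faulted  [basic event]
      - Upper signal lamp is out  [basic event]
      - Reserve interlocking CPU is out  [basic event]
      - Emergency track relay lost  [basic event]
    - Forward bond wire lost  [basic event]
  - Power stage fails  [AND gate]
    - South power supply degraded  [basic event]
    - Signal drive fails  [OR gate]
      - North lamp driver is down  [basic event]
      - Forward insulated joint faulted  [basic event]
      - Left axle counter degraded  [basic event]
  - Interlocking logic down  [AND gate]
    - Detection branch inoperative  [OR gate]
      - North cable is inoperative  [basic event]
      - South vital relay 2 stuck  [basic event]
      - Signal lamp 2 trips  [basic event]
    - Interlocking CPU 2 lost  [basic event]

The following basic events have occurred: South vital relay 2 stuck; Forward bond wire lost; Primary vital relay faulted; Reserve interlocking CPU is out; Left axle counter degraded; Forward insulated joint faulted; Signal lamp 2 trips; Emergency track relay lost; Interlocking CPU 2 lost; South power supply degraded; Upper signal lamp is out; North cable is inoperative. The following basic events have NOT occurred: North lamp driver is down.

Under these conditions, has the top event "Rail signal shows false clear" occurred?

Yes

Track circuit lost [AND]: Primary vital relay faulted=occurs, Upper signal lamp is out=occurs, Reserve interlocking CPU is out=occurs, Emergency track relay lost=occurs → all inputs occur → occurs.
Vital path inoperative [AND]: Track circuit lost=occurs, Forward bond wire lost=occurs → all inputs occur → occurs.
Signal drive fails [OR]: North lamp driver is down=not, Forward insulated joint faulted=occurs, Left axle counter degraded=occurs → at least one input occurs → occurs.
Power stage fails [AND]: South power supply degraded=occurs, Signal drive fails=occurs → all inputs occur → occurs.
Detection branch inoperative [OR]: North cable is inoperative=occurs, South vital relay 2 stuck=occurs, Signal lamp 2 trips=occurs → at least one input occurs → occurs.
Interlocking logic down [AND]: Detection branch inoperative=occurs, Interlocking CPU 2 lost=occurs → all inputs occur → occurs.
Rail signal shows false clear [AND]: Vital path inoperative=occurs, Power stage fails=occurs, Interlocking logic down=occurs → all inputs occur → occurs.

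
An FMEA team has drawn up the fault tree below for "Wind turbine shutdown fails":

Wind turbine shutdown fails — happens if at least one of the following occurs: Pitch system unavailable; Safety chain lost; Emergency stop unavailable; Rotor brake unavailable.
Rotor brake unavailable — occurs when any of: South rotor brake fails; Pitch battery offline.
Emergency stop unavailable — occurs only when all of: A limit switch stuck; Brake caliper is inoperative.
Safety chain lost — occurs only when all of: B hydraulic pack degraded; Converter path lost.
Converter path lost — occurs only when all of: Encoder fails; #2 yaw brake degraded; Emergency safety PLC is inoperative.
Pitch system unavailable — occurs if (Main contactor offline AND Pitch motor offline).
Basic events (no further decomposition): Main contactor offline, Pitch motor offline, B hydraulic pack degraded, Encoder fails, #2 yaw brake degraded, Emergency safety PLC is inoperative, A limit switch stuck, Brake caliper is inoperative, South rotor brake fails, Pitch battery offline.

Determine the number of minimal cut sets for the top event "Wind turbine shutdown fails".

Pitch system unavailable [AND]: one cut set from each child combined → 1 × 1 = 1 cut set(s).
Converter path lost [AND]: one cut set from each child combined → 1 × 1 × 1 = 1 cut set(s).
Safety chain lost [AND]: one cut set from each child combined → 1 × 1 = 1 cut set(s).
Emergency stop unavailable [AND]: one cut set from each child combined → 1 × 1 = 1 cut set(s).
Rotor brake unavailable [OR]: union of children's cut sets → 2 cut set(s).
Wind turbine shutdown fails [OR]: union of children's cut sets → 5 cut set(s).
Minimal cut sets: {Main contactor offline, Pitch motor offline}; {#2 yaw brake degraded, B hydraulic pack degraded, Emergency safety PLC is inoperative, Encoder fails}; {A limit switch stuck, Brake caliper is inoperative}; {South rotor brake fails}; {Pitch battery offline}.

5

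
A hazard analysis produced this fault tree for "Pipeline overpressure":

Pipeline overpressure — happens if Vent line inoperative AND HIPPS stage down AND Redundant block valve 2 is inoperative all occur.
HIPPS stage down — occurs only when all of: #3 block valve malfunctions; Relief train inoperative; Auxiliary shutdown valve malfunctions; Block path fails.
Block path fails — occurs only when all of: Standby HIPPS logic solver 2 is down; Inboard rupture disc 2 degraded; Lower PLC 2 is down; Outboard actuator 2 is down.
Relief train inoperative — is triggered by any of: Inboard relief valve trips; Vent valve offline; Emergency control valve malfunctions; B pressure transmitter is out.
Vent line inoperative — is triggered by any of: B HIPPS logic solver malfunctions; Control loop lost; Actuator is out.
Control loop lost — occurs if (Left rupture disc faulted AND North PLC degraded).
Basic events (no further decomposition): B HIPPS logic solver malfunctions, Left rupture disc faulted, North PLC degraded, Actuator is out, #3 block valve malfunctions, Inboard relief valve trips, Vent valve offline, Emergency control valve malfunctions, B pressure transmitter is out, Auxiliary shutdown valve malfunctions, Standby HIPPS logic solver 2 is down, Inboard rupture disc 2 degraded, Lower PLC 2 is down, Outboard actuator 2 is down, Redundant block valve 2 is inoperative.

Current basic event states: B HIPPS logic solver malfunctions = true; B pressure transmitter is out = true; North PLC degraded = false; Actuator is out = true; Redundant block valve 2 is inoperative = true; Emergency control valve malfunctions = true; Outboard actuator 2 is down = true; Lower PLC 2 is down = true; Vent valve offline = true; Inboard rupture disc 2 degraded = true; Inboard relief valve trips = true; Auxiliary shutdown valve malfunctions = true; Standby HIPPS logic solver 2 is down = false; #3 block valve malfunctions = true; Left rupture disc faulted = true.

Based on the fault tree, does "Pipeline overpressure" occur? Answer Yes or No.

Control loop lost [AND]: Left rupture disc faulted=occurs, North PLC degraded=not → not all inputs occur → does not occur.
Vent line inoperative [OR]: B HIPPS logic solver malfunctions=occurs, Control loop lost=not, Actuator is out=occurs → at least one input occurs → occurs.
Relief train inoperative [OR]: Inboard relief valve trips=occurs, Vent valve offline=occurs, Emergency control valve malfunctions=occurs, B pressure transmitter is out=occurs → at least one input occurs → occurs.
Block path fails [AND]: Standby HIPPS logic solver 2 is down=not, Inboard rupture disc 2 degraded=occurs, Lower PLC 2 is down=occurs, Outboard actuator 2 is down=occurs → not all inputs occur → does not occur.
HIPPS stage down [AND]: #3 block valve malfunctions=occurs, Relief train inoperative=occurs, Auxiliary shutdown valve malfunctions=occurs, Block path fails=not → not all inputs occur → does not occur.
Pipeline overpressure [AND]: Vent line inoperative=occurs, HIPPS stage down=not, Redundant block valve 2 is inoperative=occurs → not all inputs occur → does not occur.

No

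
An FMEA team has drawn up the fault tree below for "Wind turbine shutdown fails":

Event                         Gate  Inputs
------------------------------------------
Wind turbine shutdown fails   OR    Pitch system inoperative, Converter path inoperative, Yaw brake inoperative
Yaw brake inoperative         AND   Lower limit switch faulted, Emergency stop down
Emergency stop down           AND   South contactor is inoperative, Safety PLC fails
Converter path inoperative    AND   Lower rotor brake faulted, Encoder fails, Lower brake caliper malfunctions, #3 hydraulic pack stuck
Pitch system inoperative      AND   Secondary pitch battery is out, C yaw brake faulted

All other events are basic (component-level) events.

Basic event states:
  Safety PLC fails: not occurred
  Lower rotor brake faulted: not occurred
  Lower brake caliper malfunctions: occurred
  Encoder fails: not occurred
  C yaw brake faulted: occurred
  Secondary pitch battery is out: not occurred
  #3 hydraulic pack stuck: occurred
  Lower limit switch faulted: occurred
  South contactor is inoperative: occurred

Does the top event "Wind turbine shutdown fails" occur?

No

Pitch system inoperative [AND]: Secondary pitch battery is out=not, C yaw brake faulted=occurs → not all inputs occur → does not occur.
Converter path inoperative [AND]: Lower rotor brake faulted=not, Encoder fails=not, Lower brake caliper malfunctions=occurs, #3 hydraulic pack stuck=occurs → not all inputs occur → does not occur.
Emergency stop down [AND]: South contactor is inoperative=occurs, Safety PLC fails=not → not all inputs occur → does not occur.
Yaw brake inoperative [AND]: Lower limit switch faulted=occurs, Emergency stop down=not → not all inputs occur → does not occur.
Wind turbine shutdown fails [OR]: Pitch system inoperative=not, Converter path inoperative=not, Yaw brake inoperative=not → no input occurs → does not occur.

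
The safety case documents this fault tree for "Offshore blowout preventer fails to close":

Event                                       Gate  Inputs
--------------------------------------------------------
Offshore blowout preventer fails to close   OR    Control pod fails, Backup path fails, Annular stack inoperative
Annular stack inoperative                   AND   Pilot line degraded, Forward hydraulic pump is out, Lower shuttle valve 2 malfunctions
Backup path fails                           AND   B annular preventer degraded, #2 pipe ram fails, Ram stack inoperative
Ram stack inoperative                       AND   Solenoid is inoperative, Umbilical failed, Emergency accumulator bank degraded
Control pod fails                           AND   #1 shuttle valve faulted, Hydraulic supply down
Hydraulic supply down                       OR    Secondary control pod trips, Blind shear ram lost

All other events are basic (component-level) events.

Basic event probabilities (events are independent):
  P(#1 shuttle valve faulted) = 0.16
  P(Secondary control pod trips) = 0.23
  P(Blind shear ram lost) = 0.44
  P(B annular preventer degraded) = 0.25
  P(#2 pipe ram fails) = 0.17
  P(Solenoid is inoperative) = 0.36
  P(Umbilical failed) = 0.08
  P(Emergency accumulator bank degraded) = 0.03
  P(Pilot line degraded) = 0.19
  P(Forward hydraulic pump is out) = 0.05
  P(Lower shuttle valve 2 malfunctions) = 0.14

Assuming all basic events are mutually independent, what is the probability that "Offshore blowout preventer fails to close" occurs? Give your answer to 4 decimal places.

0.0923

P(Hydraulic supply down) [OR] = 1 − (1−0.23) × (1−0.44) = 0.568800
P(Control pod fails) [AND] = 0.16 × 0.568800 = 0.091008
P(Ram stack inoperative) [AND] = 0.36 × 0.08 × 0.03 = 0.000864
P(Backup path fails) [AND] = 0.25 × 0.17 × 0.000864 = 0.000037
P(Annular stack inoperative) [AND] = 0.19 × 0.05 × 0.14 = 0.001330
P(Offshore blowout preventer fails to close) [OR] = 1 − (1−0.091008) × (1−0.000037) × (1−0.001330) = 0.092251
Rounded to 4 decimal places: P(Offshore blowout preventer fails to close) ≈ 0.0923.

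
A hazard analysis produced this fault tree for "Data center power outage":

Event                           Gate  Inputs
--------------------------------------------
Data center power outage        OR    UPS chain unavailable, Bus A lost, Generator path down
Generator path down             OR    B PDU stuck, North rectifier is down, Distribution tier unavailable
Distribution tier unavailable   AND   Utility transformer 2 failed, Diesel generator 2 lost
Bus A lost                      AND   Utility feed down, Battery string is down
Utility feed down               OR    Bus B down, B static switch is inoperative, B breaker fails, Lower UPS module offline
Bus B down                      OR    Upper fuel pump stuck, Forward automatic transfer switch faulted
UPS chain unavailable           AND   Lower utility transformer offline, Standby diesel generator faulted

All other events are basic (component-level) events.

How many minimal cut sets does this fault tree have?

9

UPS chain unavailable [AND]: one cut set from each child combined → 1 × 1 = 1 cut set(s).
Bus B down [OR]: union of children's cut sets → 2 cut set(s).
Utility feed down [OR]: union of children's cut sets → 5 cut set(s).
Bus A lost [AND]: one cut set from each child combined → 5 × 1 = 5 cut set(s).
Distribution tier unavailable [AND]: one cut set from each child combined → 1 × 1 = 1 cut set(s).
Generator path down [OR]: union of children's cut sets → 3 cut set(s).
Data center power outage [OR]: union of children's cut sets → 9 cut set(s).
Minimal cut sets: {Lower utility transformer offline, Standby diesel generator faulted}; {Battery string is down, Upper fuel pump stuck}; {Battery string is down, Forward automatic transfer switch faulted}; {B static switch is inoperative, Battery string is down}; {B breaker fails, Battery string is down}; {Battery string is down, Lower UPS module offline}; {B PDU stuck}; {North rectifier is down}; {Diesel generator 2 lost, Utility transformer 2 failed}.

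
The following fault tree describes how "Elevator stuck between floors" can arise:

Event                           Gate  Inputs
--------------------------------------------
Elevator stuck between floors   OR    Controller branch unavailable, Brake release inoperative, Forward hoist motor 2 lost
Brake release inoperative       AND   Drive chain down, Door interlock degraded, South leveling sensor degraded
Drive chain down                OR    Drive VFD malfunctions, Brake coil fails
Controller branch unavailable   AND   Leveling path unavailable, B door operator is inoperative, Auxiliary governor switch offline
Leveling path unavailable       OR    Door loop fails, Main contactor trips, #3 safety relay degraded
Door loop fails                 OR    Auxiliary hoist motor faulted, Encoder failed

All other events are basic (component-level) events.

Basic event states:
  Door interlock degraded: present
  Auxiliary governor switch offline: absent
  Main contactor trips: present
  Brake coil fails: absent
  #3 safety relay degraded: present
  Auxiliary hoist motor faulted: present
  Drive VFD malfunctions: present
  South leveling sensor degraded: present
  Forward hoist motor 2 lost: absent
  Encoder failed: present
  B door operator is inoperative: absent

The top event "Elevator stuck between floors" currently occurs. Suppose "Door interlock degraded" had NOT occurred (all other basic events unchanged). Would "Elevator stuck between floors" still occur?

No

Counterfactual: set "Door interlock degraded" to not occurred.
Door loop fails [OR]: Auxiliary hoist motor faulted=occurs, Encoder failed=occurs → at least one input occurs → occurs.
Leveling path unavailable [OR]: Door loop fails=occurs, Main contactor trips=occurs, #3 safety relay degraded=occurs → at least one input occurs → occurs.
Controller branch unavailable [AND]: Leveling path unavailable=occurs, B door operator is inoperative=not, Auxiliary governor switch offline=not → not all inputs occur → does not occur.
Drive chain down [OR]: Drive VFD malfunctions=occurs, Brake coil fails=not → at least one input occurs → occurs.
Brake release inoperative [AND]: Drive chain down=occurs, Door interlock degraded=not, South leveling sensor degraded=occurs → not all inputs occur → does not occur.
Elevator stuck between floors [OR]: Controller branch unavailable=not, Brake release inoperative=not, Forward hoist motor 2 lost=not → no input occurs → does not occur.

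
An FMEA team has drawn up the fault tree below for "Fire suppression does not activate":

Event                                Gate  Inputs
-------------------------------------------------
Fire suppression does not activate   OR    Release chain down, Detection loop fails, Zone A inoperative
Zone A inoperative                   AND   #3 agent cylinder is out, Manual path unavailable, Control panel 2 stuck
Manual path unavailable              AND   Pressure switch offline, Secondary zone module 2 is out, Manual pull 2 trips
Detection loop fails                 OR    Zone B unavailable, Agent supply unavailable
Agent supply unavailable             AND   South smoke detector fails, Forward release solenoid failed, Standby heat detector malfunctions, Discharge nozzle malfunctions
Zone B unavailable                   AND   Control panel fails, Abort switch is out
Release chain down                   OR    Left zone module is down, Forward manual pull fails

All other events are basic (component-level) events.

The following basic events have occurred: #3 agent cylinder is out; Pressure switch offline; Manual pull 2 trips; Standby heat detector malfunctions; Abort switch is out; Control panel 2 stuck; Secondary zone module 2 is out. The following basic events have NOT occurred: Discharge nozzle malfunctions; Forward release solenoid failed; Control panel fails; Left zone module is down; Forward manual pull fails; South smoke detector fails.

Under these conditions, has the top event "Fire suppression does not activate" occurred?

Yes

Release chain down [OR]: Left zone module is down=not, Forward manual pull fails=not → no input occurs → does not occur.
Zone B unavailable [AND]: Control panel fails=not, Abort switch is out=occurs → not all inputs occur → does not occur.
Agent supply unavailable [AND]: South smoke detector fails=not, Forward release solenoid failed=not, Standby heat detector malfunctions=occurs, Discharge nozzle malfunctions=not → not all inputs occur → does not occur.
Detection loop fails [OR]: Zone B unavailable=not, Agent supply unavailable=not → no input occurs → does not occur.
Manual path unavailable [AND]: Pressure switch offline=occurs, Secondary zone module 2 is out=occurs, Manual pull 2 trips=occurs → all inputs occur → occurs.
Zone A inoperative [AND]: #3 agent cylinder is out=occurs, Manual path unavailable=occurs, Control panel 2 stuck=occurs → all inputs occur → occurs.
Fire suppression does not activate [OR]: Release chain down=not, Detection loop fails=not, Zone A inoperative=occurs → at least one input occurs → occurs.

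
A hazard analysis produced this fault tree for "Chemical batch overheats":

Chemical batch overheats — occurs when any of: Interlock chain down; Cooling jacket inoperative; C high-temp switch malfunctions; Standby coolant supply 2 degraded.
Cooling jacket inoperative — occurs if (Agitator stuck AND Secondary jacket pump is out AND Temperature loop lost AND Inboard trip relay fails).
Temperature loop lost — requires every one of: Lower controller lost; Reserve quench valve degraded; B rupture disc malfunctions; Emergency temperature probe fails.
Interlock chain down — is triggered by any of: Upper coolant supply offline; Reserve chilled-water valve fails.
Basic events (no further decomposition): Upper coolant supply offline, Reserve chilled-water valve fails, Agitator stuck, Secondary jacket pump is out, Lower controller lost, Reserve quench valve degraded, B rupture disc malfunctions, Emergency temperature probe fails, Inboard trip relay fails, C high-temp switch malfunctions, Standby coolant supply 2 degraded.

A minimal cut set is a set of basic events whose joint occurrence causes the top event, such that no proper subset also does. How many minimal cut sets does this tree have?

5

Interlock chain down [OR]: union of children's cut sets → 2 cut set(s).
Temperature loop lost [AND]: one cut set from each child combined → 1 × 1 × 1 × 1 = 1 cut set(s).
Cooling jacket inoperative [AND]: one cut set from each child combined → 1 × 1 × 1 × 1 = 1 cut set(s).
Chemical batch overheats [OR]: union of children's cut sets → 5 cut set(s).
Minimal cut sets: {Upper coolant supply offline}; {Reserve chilled-water valve fails}; {Agitator stuck, B rupture disc malfunctions, Emergency temperature probe fails, Inboard trip relay fails, Lower controller lost, Reserve quench valve degraded, Secondary jacket pump is out}; {C high-temp switch malfunctions}; {Standby coolant supply 2 degraded}.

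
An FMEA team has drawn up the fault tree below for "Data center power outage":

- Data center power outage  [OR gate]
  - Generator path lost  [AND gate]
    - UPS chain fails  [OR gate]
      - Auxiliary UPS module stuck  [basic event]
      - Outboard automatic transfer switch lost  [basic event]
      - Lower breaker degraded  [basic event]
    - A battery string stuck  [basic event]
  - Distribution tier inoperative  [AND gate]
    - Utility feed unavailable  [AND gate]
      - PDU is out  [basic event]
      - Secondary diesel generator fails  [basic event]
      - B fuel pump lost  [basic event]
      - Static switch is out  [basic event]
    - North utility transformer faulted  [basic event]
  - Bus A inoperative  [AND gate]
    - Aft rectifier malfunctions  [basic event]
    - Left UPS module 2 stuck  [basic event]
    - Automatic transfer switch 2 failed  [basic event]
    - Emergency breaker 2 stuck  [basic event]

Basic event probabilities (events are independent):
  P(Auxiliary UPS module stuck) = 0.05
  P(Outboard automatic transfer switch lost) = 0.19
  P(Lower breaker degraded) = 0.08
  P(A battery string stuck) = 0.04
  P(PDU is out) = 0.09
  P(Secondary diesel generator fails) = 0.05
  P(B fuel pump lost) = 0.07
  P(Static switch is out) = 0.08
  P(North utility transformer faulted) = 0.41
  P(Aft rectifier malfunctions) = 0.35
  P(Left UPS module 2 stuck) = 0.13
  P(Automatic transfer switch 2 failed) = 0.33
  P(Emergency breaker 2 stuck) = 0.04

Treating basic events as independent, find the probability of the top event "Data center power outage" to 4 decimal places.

P(UPS chain fails) [OR] = 1 − (1−0.05) × (1−0.19) × (1−0.08) = 0.292060
P(Generator path lost) [AND] = 0.292060 × 0.04 = 0.011682
P(Utility feed unavailable) [AND] = 0.09 × 0.05 × 0.07 × 0.08 = 0.000025
P(Distribution tier inoperative) [AND] = 0.000025 × 0.41 = 0.000010
P(Bus A inoperative) [AND] = 0.35 × 0.13 × 0.33 × 0.04 = 0.000601
P(Data center power outage) [OR] = 1 − (1−0.011682) × (1−0.000010) × (1−0.000601) = 0.012286
Rounded to 4 decimal places: P(Data center power outage) ≈ 0.0123.

0.0123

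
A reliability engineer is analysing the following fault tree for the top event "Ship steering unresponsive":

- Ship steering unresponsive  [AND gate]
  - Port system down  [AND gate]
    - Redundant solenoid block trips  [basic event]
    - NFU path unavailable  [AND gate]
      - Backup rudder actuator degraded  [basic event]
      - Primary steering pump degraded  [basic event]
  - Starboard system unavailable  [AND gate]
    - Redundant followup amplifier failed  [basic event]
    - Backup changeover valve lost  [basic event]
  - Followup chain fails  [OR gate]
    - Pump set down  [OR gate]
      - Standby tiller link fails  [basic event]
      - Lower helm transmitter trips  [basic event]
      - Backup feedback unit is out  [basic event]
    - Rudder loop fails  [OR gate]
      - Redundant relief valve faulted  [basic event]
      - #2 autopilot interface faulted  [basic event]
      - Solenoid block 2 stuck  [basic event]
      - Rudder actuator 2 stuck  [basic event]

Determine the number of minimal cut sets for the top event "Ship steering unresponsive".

7

NFU path unavailable [AND]: one cut set from each child combined → 1 × 1 = 1 cut set(s).
Port system down [AND]: one cut set from each child combined → 1 × 1 = 1 cut set(s).
Starboard system unavailable [AND]: one cut set from each child combined → 1 × 1 = 1 cut set(s).
Pump set down [OR]: union of children's cut sets → 3 cut set(s).
Rudder loop fails [OR]: union of children's cut sets → 4 cut set(s).
Followup chain fails [OR]: union of children's cut sets → 7 cut set(s).
Ship steering unresponsive [AND]: one cut set from each child combined → 1 × 1 × 7 = 7 cut set(s).
Minimal cut sets: {Backup changeover valve lost, Backup rudder actuator degraded, Primary steering pump degraded, Redundant followup amplifier failed, Redundant solenoid block trips, Standby tiller link fails}; {Backup changeover valve lost, Backup rudder actuator degraded, Lower helm transmitter trips, Primary steering pump degraded, Redundant followup amplifier failed, Redundant solenoid block trips}; {Backup changeover valve lost, Backup feedback unit is out, Backup rudder actuator degraded, Primary steering pump degraded, Redundant followup amplifier failed, Redundant solenoid block trips}; {Backup changeover valve lost, Backup rudder actuator degraded, Primary steering pump degraded, Redundant followup amplifier failed, Redundant relief valve faulted, Redundant solenoid block trips}; {#2 autopilot interface faulted, Backup changeover valve lost, Backup rudder actuator degraded, Primary steering pump degraded, Redundant followup amplifier failed, Redundant solenoid block trips}; {Backup changeover valve lost, Backup rudder actuator degraded, Primary steering pump degraded, Redundant followup amplifier failed, Redundant solenoid block trips, Solenoid block 2 stuck}; {Backup changeover valve lost, Backup rudder actuator degraded, Primary steering pump degraded, Redundant followup amplifier failed, Redundant solenoid block trips, Rudder actuator 2 stuck}.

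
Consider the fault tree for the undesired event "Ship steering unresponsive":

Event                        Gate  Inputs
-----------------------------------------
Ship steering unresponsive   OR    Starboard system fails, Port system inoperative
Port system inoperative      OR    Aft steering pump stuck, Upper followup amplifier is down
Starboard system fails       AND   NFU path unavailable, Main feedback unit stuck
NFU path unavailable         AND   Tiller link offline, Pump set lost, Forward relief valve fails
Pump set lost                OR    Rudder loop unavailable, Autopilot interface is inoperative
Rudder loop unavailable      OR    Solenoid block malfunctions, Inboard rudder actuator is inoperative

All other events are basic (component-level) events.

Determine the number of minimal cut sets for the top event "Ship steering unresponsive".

Rudder loop unavailable [OR]: union of children's cut sets → 2 cut set(s).
Pump set lost [OR]: union of children's cut sets → 3 cut set(s).
NFU path unavailable [AND]: one cut set from each child combined → 1 × 3 × 1 = 3 cut set(s).
Starboard system fails [AND]: one cut set from each child combined → 3 × 1 = 3 cut set(s).
Port system inoperative [OR]: union of children's cut sets → 2 cut set(s).
Ship steering unresponsive [OR]: union of children's cut sets → 5 cut set(s).
Minimal cut sets: {Forward relief valve fails, Main feedback unit stuck, Solenoid block malfunctions, Tiller link offline}; {Forward relief valve fails, Inboard rudder actuator is inoperative, Main feedback unit stuck, Tiller link offline}; {Autopilot interface is inoperative, Forward relief valve fails, Main feedback unit stuck, Tiller link offline}; {Aft steering pump stuck}; {Upper followup amplifier is down}.

5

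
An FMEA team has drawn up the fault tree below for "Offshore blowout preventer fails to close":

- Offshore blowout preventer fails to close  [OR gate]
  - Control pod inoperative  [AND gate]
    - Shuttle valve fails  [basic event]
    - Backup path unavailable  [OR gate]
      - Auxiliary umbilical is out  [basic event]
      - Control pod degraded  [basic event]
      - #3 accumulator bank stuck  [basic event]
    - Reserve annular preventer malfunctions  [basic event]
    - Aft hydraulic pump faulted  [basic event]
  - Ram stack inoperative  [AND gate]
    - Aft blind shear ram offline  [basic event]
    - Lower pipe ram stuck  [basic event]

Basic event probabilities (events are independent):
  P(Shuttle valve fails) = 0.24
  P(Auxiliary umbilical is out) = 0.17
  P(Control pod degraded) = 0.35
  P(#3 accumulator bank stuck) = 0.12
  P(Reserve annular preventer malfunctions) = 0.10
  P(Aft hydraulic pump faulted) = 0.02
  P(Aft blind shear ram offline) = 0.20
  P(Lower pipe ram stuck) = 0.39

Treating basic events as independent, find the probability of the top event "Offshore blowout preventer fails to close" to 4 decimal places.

0.0782

P(Backup path unavailable) [OR] = 1 − (1−0.17) × (1−0.35) × (1−0.12) = 0.525240
P(Control pod inoperative) [AND] = 0.24 × 0.525240 × 0.10 × 0.02 = 0.000252
P(Ram stack inoperative) [AND] = 0.20 × 0.39 = 0.078000
P(Offshore blowout preventer fails to close) [OR] = 1 − (1−0.000252) × (1−0.078000) = 0.078232
Rounded to 4 decimal places: P(Offshore blowout preventer fails to close) ≈ 0.0782.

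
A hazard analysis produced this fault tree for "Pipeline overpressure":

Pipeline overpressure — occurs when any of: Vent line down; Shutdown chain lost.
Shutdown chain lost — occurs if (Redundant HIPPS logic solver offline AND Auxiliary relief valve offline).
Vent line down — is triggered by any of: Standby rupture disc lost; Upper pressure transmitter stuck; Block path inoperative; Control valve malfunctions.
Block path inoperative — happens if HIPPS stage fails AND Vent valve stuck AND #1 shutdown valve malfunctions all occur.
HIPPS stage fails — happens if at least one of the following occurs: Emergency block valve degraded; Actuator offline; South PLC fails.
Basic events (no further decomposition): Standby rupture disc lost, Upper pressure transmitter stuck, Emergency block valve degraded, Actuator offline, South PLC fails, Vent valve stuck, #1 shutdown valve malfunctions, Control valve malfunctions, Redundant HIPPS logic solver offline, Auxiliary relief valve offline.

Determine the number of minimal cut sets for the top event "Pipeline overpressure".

7

HIPPS stage fails [OR]: union of children's cut sets → 3 cut set(s).
Block path inoperative [AND]: one cut set from each child combined → 3 × 1 × 1 = 3 cut set(s).
Vent line down [OR]: union of children's cut sets → 6 cut set(s).
Shutdown chain lost [AND]: one cut set from each child combined → 1 × 1 = 1 cut set(s).
Pipeline overpressure [OR]: union of children's cut sets → 7 cut set(s).
Minimal cut sets: {Standby rupture disc lost}; {Upper pressure transmitter stuck}; {#1 shutdown valve malfunctions, Emergency block valve degraded, Vent valve stuck}; {#1 shutdown valve malfunctions, Actuator offline, Vent valve stuck}; {#1 shutdown valve malfunctions, South PLC fails, Vent valve stuck}; {Control valve malfunctions}; {Auxiliary relief valve offline, Redundant HIPPS logic solver offline}.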